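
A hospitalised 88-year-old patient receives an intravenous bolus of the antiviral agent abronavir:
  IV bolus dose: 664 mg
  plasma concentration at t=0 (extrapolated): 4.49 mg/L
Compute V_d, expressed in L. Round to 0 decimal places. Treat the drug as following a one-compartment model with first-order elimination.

Vd = Dose / C₀ = 664.0 / 4.49 = 147.9 L

148 L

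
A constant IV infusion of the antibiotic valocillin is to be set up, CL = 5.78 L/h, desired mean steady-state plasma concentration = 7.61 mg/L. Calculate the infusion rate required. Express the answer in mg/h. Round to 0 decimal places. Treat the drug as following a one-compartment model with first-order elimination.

44 mg/h

At steady state, infusion rate R₀ = Css × CL = 7.61 × 5.780 = 43.99 mg/h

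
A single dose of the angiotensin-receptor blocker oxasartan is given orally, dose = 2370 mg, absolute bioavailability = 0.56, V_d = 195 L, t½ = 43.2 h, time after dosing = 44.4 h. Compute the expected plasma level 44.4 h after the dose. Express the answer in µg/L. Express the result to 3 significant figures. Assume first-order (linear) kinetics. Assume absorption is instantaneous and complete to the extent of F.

3340 µg/L

Amount reaching circulation = F × Dose = 0.56 × 2370 = 1327 mg
C₀ = F·Dose / Vd = 1327 / 195 = 6.805 mg/L
k = ln2 / t½ = 0.693147 / 43.2 = 0.01605 h⁻¹
C = C₀ · e^(−k·t) = 6.805 × e^(−0.01605 × 44.4)
  = 6.805 × 0.4904 = 3.337 mg/L
Convert: 3.337 mg/L × 1000 = 3337 µg/L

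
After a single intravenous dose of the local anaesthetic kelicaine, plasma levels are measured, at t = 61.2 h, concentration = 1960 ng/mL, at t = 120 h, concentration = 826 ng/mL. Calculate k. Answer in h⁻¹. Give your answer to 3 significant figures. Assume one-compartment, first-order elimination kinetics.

k = ln(C₁/C₂) / (t₂ − t₁) = ln(1960/826) / (120 − 61.2)
  = 0.8641 / 58.80 = 0.01470 h⁻¹

0.0147 h⁻¹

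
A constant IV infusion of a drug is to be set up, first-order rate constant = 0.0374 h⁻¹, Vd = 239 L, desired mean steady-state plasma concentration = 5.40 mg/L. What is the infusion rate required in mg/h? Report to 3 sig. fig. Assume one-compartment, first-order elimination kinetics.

48.3 mg/h

CL = k × Vd = 0.03740 × 239 = 8.939 L/h
At steady state, infusion rate R₀ = Css × CL = 5.40 × 8.939 = 48.27 mg/h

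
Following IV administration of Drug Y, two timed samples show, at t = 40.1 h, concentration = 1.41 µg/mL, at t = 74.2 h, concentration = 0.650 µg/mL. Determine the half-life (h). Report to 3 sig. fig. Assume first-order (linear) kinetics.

k = ln(C₁/C₂) / (t₂ − t₁) = ln(1.41/0.650) / (74.2 − 40.1)
  = 0.7744 / 34.10 = 0.02271 h⁻¹
t½ = ln2 / k = 0.693147 / 0.02271 = 30.52 h

30.5 h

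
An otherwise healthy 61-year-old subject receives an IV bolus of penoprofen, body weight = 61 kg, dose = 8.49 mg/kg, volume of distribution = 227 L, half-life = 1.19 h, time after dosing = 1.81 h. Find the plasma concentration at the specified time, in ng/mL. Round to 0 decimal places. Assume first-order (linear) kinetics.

Total dose = 8.49 × 61 = 517.9 mg
C₀ = Dose / Vd = 517.9 / 227 = 2.281 mg/L
k = ln2 / t½ = 0.693147 / 1.19 = 0.5825 h⁻¹
C = C₀ · e^(−k·t) = 2.281 × e^(−0.5825 × 1.81)
  = 2.281 × 0.3484 = 0.7947 mg/L
Convert: 0.7947 mg/L × 1000 = 794.7 ng/mL

795 ng/mL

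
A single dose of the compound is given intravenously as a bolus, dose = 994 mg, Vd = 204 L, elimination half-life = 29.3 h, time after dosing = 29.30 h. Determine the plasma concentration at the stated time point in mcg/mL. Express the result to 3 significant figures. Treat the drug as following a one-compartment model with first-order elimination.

C₀ = Dose / Vd = 994.0 / 204 = 4.873 mg/L
k = ln2 / t½ = 0.693147 / 29.3 = 0.02366 h⁻¹
t / t½ = 29.30 / 29.3 = 1 half-lives
C = C₀ × (1/2)^1 = 4.873 × 0.5000 = 2.437 mg/L
(2.437 mg/L = 2.437 mcg/mL)

2.44 mcg/mL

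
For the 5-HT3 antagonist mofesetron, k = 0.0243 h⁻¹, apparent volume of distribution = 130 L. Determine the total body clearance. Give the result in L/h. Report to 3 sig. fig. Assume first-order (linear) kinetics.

CL = k × Vd = 0.0243 × 130 = 3.159 L/h

3.16 L/h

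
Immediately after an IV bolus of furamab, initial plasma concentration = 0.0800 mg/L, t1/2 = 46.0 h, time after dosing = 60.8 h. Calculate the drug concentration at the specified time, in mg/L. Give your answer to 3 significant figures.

0.0320 mg/L

k = ln2 / t½ = 0.693147 / 46.0 = 0.01507 h⁻¹
C = C₀ · e^(−k·t) = 0.08000 × e^(−0.01507 × 60.8)
  = 0.08000 × 0.4000 = 0.03200 mg/L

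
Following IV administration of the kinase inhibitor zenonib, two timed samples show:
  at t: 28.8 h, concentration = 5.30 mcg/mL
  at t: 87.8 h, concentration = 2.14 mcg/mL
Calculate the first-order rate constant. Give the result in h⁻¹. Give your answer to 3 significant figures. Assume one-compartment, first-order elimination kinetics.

0.0154 h⁻¹

k = ln(C₁/C₂) / (t₂ − t₁) = ln(5.30/2.14) / (87.8 − 28.8)
  = 0.9069 / 59.00 = 0.01537 h⁻¹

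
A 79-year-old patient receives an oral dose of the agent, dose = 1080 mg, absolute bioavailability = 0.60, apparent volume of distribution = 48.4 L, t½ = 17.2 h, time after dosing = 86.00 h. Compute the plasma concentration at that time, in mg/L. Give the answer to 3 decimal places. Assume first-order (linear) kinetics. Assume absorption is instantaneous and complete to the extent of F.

0.418 mg/L

Amount reaching circulation = F × Dose = 0.60 × 1080 = 648.0 mg
C₀ = F·Dose / Vd = 648.0 / 48.4 = 13.39 mg/L
k = ln2 / t½ = 0.693147 / 17.2 = 0.04030 h⁻¹
t / t½ = 86.00 / 17.2 = 5 half-lives
C = C₀ × (1/2)^5 = 13.39 × 0.03125 = 0.4184 mg/L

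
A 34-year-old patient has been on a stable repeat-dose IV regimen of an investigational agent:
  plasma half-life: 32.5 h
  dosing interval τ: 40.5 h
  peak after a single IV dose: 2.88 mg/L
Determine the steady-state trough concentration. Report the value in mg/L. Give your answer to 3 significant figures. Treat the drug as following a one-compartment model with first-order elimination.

2.10 mg/L

k = ln2 / t½ = 0.693147 / 32.5 = 0.02133 h⁻¹
e^(−kτ) = e^(−0.02133 × 40.5) = 0.4215
Accumulation ratio R = 1 / (1 − e^(−kτ)) = 1 / (1 − 0.4215) = 1.729
Steady-state trough = C₀ × R × e^(−kτ) = 2.88 × 1.729 × 0.4215 = 2.099 mg/L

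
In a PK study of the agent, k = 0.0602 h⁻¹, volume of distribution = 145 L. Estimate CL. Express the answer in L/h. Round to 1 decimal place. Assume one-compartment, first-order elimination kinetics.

8.7 L/h

CL = k × Vd = 0.0602 × 145 = 8.729 L/h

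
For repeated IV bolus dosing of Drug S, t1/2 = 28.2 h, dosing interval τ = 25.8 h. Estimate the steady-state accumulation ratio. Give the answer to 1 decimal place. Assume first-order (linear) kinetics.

k = ln2 / t½ = 0.693147 / 28.2 = 0.02458 h⁻¹
e^(−kτ) = e^(−0.02458 × 25.8) = 0.5304
Accumulation ratio R = 1 / (1 − e^(−kτ)) = 1 / (1 − 0.5304) = 2.129

2.1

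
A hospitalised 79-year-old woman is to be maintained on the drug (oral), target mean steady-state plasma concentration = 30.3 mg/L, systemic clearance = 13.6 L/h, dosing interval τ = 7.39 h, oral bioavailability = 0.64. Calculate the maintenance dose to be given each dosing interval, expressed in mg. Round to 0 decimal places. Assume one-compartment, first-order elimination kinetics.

At steady state, F × (Dose/τ) = Css × CL.
Dose = Css × CL × τ / F = 30.3 × 13.60 × 7.39 / 0.64 = 4758 mg

4758 mg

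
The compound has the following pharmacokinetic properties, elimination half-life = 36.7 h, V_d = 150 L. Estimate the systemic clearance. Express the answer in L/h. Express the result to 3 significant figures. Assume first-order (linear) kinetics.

k = ln2 / t½ = 0.693147 / 36.7 = 0.01889 h⁻¹
CL = k × Vd = 0.01889 × 150 = 2.834 L/h

2.83 L/h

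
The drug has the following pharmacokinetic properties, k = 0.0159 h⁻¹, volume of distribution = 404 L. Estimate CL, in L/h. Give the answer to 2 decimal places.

6.42 L/h

CL = k × Vd = 0.0159 × 404 = 6.424 L/h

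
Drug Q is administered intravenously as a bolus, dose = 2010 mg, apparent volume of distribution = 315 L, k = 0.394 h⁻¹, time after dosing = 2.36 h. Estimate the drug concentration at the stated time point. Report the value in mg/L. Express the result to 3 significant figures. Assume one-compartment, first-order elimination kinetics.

C₀ = Dose / Vd = 2010 / 315 = 6.381 mg/L
C = C₀ · e^(−k·t) = 6.381 × e^(−0.3940 × 2.36)
  = 6.381 × 0.3946 = 2.518 mg/L

2.52 mg/L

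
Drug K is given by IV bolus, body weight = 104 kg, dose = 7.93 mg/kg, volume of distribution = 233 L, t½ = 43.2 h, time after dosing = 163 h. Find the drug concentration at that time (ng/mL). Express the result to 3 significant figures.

259 ng/mL

Total dose = 7.93 × 104 = 824.7 mg
C₀ = Dose / Vd = 824.7 / 233 = 3.539 mg/L
k = ln2 / t½ = 0.693147 / 43.2 = 0.01605 h⁻¹
C = C₀ · e^(−k·t) = 3.539 × e^(−0.01605 × 163)
  = 3.539 × 0.07308 = 0.2586 mg/L
Convert: 0.2586 mg/L × 1000 = 258.6 ng/mL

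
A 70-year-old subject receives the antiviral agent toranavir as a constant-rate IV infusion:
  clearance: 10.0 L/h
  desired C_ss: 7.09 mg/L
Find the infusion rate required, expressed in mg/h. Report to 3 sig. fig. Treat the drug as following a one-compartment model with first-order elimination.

70.9 mg/h

At steady state, infusion rate R₀ = Css × CL = 7.09 × 10.00 = 70.90 mg/h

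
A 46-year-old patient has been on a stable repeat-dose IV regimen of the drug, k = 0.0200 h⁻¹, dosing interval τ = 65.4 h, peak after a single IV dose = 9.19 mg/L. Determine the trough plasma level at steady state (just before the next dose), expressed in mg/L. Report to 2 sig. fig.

e^(−kτ) = e^(−0.02000 × 65.4) = 0.2704
Accumulation ratio R = 1 / (1 − e^(−kτ)) = 1 / (1 − 0.2704) = 1.371
Steady-state trough = C₀ × R × e^(−kτ) = 9.19 × 1.371 × 0.2704 = 3.407 mg/L

3.4 mg/L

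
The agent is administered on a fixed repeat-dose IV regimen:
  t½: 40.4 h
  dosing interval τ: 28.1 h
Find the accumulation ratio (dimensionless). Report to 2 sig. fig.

k = ln2 / t½ = 0.693147 / 40.4 = 0.01716 h⁻¹
e^(−kτ) = e^(−0.01716 × 28.1) = 0.6174
Accumulation ratio R = 1 / (1 − e^(−kτ)) = 1 / (1 − 0.6174) = 2.614

2.6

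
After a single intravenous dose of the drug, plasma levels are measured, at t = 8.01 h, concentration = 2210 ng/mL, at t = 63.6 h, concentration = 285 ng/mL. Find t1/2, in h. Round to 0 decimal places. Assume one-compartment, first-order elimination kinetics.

19 h

k = ln(C₁/C₂) / (t₂ − t₁) = ln(2210/285) / (63.6 − 8.01)
  = 2.048 / 55.59 = 0.03684 h⁻¹
t½ = ln2 / k = 0.693147 / 0.03684 = 18.82 h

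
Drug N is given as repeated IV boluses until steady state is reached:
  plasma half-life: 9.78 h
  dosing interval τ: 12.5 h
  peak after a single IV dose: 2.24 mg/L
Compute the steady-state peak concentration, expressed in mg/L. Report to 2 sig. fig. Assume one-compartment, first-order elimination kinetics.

k = ln2 / t½ = 0.693147 / 9.78 = 0.07087 h⁻¹
e^(−kτ) = e^(−0.07087 × 12.5) = 0.4124
Accumulation ratio R = 1 / (1 − e^(−kτ)) = 1 / (1 − 0.4124) = 1.702
Steady-state peak = C₀ × R = 2.24 × 1.702 = 3.812 mg/L

3.8 mg/L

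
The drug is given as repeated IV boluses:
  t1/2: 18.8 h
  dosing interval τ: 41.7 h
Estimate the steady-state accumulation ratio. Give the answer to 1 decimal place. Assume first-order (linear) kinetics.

1.3

k = ln2 / t½ = 0.693147 / 18.8 = 0.03687 h⁻¹
e^(−kτ) = e^(−0.03687 × 41.7) = 0.2149
Accumulation ratio R = 1 / (1 − e^(−kτ)) = 1 / (1 − 0.2149) = 1.274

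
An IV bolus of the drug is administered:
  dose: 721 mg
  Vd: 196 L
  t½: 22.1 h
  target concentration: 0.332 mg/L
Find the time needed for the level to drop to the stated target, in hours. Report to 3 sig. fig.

C₀ = Dose / Vd = 721.0 / 196 = 3.679 mg/L
k = ln2 / t½ = 0.693147 / 22.1 = 0.03136 h⁻¹
t = ln(C₀ / C) / k = ln(3.679 / 0.332) / 0.03136
  = ln(11.08) / 0.03136 = 2.405 / 0.03136 = 76.69 h

76.7 h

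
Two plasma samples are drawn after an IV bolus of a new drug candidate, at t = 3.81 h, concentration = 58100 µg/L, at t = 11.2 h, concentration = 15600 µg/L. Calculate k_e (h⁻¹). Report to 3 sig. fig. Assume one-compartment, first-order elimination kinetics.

0.178 h⁻¹

k = ln(C₁/C₂) / (t₂ − t₁) = ln(58100/15600) / (11.2 − 3.81)
  = 1.315 / 7.390 = 0.1779 h⁻¹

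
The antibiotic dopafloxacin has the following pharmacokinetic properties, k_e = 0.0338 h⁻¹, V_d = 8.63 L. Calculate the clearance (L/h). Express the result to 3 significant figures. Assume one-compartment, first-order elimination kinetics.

CL = k × Vd = 0.0338 × 8.63 = 0.2917 L/h

0.292 L/h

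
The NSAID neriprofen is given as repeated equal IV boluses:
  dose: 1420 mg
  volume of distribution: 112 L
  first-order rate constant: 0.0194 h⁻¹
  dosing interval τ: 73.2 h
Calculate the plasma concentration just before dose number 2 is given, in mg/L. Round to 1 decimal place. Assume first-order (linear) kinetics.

3.1 mg/L

C₀ per dose = Dose / Vd = 1420 / 112 = 12.68 mg/L
Fraction remaining after one interval: r = e^(−kτ) = e^(−0.01940 × 73.2) = 0.2417
Before dose 2, 1 dose has been given (aged 1τ).
C_trough = C₀ × r = 12.68 × 0.2417 = 3.065 mg/L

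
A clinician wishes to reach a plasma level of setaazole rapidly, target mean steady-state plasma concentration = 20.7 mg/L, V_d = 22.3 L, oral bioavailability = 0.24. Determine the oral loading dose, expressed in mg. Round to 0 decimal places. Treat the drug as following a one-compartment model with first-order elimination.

LD = Css × Vd / F = 20.7 × 22.3 / 0.24 = 1923 mg

1923 mg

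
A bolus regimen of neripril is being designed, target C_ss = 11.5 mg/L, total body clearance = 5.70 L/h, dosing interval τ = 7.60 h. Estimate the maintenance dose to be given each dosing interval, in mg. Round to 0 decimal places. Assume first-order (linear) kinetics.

At steady state, Dose/τ = Css × CL.
Dose = Css × CL × τ = 11.5 × 5.700 × 7.60 = 498.2 mg

498 mg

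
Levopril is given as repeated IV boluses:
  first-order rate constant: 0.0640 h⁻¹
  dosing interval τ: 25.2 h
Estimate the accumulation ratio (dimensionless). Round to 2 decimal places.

1.25

e^(−kτ) = e^(−0.06400 × 25.2) = 0.1993
Accumulation ratio R = 1 / (1 − e^(−kτ)) = 1 / (1 − 0.1993) = 1.249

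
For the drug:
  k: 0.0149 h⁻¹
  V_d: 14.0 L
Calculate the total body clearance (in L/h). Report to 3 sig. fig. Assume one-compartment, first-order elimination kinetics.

CL = k × Vd = 0.0149 × 14.0 = 0.2086 L/h

0.209 L/h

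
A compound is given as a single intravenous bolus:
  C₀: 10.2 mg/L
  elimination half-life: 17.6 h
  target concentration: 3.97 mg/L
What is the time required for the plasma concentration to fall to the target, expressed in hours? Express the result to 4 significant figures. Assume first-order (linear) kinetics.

k = ln2 / t½ = 0.693147 / 17.6 = 0.03938 h⁻¹
t = ln(C₀ / C) / k = ln(10.20 / 3.97) / 0.03938
  = ln(2.569) / 0.03938 = 0.9435 / 0.03938 = 23.96 h

23.96 h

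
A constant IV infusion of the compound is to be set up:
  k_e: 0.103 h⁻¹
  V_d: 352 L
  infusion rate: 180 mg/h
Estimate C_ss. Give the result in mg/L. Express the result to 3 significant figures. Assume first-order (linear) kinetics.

CL = k × Vd = 0.1030 × 352 = 36.26 L/h
At steady state Css = R₀ / CL = 180 / 36.26 = 4.964 mg/L

4.96 mg/L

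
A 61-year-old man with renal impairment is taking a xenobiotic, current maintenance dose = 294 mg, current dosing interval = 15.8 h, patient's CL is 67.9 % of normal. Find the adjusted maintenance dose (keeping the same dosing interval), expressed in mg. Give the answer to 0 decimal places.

To keep the same average steady-state level, dosing rate must scale with clearance.
CL ratio = 67.9 / 100 = 0.6790
New dose (same interval) = 294 × 0.6790 = 199.6 mg

200 mg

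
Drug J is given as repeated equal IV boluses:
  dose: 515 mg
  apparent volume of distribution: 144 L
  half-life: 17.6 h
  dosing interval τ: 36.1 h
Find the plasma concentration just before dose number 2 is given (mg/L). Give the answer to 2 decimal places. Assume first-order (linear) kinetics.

0.86 mg/L

C₀ per dose = Dose / Vd = 515 / 144 = 3.576 mg/L
k = ln2 / t½ = 0.693147 / 17.6 = 0.03938 h⁻¹
Fraction remaining after one interval: r = e^(−kτ) = e^(−0.03938 × 36.1) = 0.2413
Before dose 2, 1 dose has been given (aged 1τ).
C_trough = C₀ × r = 3.576 × 0.2413 = 0.8629 mg/L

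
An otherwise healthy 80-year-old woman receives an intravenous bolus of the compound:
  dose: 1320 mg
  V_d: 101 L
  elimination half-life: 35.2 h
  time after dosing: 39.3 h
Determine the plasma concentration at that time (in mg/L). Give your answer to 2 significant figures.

6.0 mg/L

C₀ = Dose / Vd = 1320 / 101 = 13.07 mg/L
k = ln2 / t½ = 0.693147 / 35.2 = 0.01969 h⁻¹
C = C₀ · e^(−k·t) = 13.07 × e^(−0.01969 × 39.3)
  = 13.07 × 0.4612 = 6.028 mg/L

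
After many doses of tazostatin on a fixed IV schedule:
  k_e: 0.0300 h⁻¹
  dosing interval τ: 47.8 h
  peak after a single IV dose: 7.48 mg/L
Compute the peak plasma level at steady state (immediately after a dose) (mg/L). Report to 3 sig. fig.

e^(−kτ) = e^(−0.03000 × 47.8) = 0.2384
Accumulation ratio R = 1 / (1 − e^(−kτ)) = 1 / (1 − 0.2384) = 1.313
Steady-state peak = C₀ × R = 7.48 × 1.313 = 9.821 mg/L

9.82 mg/L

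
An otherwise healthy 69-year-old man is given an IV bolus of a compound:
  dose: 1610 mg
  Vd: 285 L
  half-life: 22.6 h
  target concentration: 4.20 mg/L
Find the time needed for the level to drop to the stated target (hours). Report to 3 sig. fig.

C₀ = Dose / Vd = 1610 / 285 = 5.649 mg/L
k = ln2 / t½ = 0.693147 / 22.6 = 0.03067 h⁻¹
t = ln(C₀ / C) / k = ln(5.649 / 4.20) / 0.03067
  = ln(1.345) / 0.03067 = 0.2964 / 0.03067 = 9.664 h

9.66 h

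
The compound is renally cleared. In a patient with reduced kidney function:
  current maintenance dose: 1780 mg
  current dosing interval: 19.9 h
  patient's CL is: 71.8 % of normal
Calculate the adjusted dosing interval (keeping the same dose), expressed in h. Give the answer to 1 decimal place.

To keep the same average steady-state level, dosing rate must scale with clearance.
CL ratio = 71.8 / 100 = 0.7180
New interval (same dose) = 19.9 / 0.7180 = 27.72 h

27.7 h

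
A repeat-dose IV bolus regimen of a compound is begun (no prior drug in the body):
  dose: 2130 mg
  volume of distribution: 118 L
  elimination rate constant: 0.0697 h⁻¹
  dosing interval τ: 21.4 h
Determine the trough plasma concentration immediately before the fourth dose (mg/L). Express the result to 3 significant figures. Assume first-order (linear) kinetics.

5.18 mg/L

C₀ per dose = Dose / Vd = 2130 / 118 = 18.05 mg/L
Fraction remaining after one interval: r = e^(−kτ) = e^(−0.06970 × 21.4) = 0.2250
Before dose 4, 3 doses have been given (aged 1τ, 2τ, 3τ).
C_trough = C₀ × (r + r² + … + r^3) = C₀ × r(1−r^3)/(1−r)
        = 18.05 × 0.2250 × (1 − 0.01139) / (1 − 0.2250) = 5.181 mg/L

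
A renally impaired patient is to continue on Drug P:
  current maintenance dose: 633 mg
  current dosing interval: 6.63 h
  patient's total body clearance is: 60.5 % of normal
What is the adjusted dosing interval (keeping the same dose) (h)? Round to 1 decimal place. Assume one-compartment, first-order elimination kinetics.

11.0 h

To keep the same average steady-state level, dosing rate must scale with clearance.
CL ratio = 60.5 / 100 = 0.6050
New interval (same dose) = 6.63 / 0.6050 = 10.96 h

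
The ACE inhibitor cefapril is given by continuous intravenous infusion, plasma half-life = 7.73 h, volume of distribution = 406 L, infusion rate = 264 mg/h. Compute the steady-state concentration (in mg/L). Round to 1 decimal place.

7.3 mg/L

k = ln2 / t½ = 0.693147 / 7.73 = 0.08967 h⁻¹
CL = k × Vd = 0.08967 × 406 = 36.41 L/h
At steady state Css = R₀ / CL = 264 / 36.41 = 7.251 mg/L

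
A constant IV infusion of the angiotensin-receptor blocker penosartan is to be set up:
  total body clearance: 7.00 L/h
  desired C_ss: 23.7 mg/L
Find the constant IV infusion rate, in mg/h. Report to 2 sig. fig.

At steady state, infusion rate R₀ = Css × CL = 23.7 × 7.000 = 165.9 mg/h

170 mg/h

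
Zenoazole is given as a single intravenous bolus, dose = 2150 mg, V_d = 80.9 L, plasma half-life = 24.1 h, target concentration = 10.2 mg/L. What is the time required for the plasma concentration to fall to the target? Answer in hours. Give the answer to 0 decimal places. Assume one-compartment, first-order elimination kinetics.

C₀ = Dose / Vd = 2150 / 80.9 = 26.58 mg/L
k = ln2 / t½ = 0.693147 / 24.1 = 0.02876 h⁻¹
t = ln(C₀ / C) / k = ln(26.58 / 10.2) / 0.02876
  = ln(2.606) / 0.02876 = 0.9578 / 0.02876 = 33.30 h

33 h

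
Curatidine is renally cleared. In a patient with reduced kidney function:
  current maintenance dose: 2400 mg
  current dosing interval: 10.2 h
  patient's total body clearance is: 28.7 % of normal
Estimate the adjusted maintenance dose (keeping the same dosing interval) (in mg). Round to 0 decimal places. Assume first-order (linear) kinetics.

To keep the same average steady-state level, dosing rate must scale with clearance.
CL ratio = 28.7 / 100 = 0.2870
New dose (same interval) = 2400 × 0.2870 = 688.8 mg

689 mg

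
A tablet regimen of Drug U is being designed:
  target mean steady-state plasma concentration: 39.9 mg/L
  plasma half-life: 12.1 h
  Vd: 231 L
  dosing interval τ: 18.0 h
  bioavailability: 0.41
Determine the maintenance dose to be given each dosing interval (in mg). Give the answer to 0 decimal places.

k = ln2 / t½ = 0.693147 / 12.1 = 0.05728 h⁻¹
CL = k × Vd = 0.05728 × 231 = 13.23 L/h
At steady state, F × (Dose/τ) = Css × CL.
Dose = Css × CL × τ / F = 39.9 × 13.23 × 18.0 / 0.41 = 23180 mg

23180 mg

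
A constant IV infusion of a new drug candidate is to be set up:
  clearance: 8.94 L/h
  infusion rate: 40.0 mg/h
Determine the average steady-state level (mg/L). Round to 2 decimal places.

4.47 mg/L

At steady state Css = R₀ / CL = 40.0 / 8.940 = 4.474 mg/L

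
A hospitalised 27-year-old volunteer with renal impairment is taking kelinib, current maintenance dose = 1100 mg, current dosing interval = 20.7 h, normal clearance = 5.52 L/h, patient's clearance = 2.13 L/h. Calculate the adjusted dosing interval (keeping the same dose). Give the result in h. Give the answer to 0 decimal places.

54 h

To keep the same average steady-state level, dosing rate must scale with clearance.
CL ratio = 2.13 / 5.52 = 0.3859
New interval (same dose) = 20.7 / 0.3859 = 53.64 h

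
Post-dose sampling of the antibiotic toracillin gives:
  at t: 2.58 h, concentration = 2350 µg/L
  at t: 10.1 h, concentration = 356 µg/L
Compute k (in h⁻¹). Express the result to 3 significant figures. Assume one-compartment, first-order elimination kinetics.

k = ln(C₁/C₂) / (t₂ − t₁) = ln(2350/356) / (10.1 − 2.58)
  = 1.887 / 7.520 = 0.2509 h⁻¹

0.251 h⁻¹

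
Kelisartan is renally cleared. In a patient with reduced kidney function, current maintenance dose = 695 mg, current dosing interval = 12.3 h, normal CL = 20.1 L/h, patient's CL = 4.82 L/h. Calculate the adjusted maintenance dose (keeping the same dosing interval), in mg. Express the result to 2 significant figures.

To keep the same average steady-state level, dosing rate must scale with clearance.
CL ratio = 4.82 / 20.1 = 0.2398
New dose (same interval) = 695 × 0.2398 = 166.7 mg

170 mg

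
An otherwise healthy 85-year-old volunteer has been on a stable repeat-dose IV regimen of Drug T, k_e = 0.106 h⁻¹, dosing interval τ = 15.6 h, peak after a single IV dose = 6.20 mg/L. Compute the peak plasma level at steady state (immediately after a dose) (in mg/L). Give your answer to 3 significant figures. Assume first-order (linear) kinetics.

e^(−kτ) = e^(−0.1060 × 15.6) = 0.1914
Accumulation ratio R = 1 / (1 − e^(−kτ)) = 1 / (1 − 0.1914) = 1.237
Steady-state peak = C₀ × R = 6.20 × 1.237 = 7.669 mg/L

7.67 mg/L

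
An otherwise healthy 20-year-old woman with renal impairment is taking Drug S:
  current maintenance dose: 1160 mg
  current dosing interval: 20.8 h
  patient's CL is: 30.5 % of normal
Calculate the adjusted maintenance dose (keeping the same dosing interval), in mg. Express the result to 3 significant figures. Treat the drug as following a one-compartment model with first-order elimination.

To keep the same average steady-state level, dosing rate must scale with clearance.
CL ratio = 30.5 / 100 = 0.3050
New dose (same interval) = 1160 × 0.3050 = 353.8 mg

354 mg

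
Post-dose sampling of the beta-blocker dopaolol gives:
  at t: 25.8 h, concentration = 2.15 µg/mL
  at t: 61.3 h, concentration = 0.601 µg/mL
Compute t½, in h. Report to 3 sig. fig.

19.3 h

k = ln(C₁/C₂) / (t₂ − t₁) = ln(2.15/0.601) / (61.3 − 25.8)
  = 1.275 / 35.50 = 0.03592 h⁻¹
t½ = ln2 / k = 0.693147 / 0.03592 = 19.30 h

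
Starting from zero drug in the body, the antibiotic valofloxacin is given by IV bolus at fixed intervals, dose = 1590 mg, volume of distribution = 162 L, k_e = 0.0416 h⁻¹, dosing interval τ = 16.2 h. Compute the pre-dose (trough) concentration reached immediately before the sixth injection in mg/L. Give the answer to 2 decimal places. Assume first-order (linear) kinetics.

9.85 mg/L

C₀ per dose = Dose / Vd = 1590 / 162 = 9.815 mg/L
Fraction remaining after one interval: r = e^(−kτ) = e^(−0.04160 × 16.2) = 0.5097
Before dose 6, 5 doses have been given (aged 1τ, 2τ, 3τ, 4τ, 5τ).
C_trough = C₀ × (r + r² + … + r^5) = C₀ × r(1−r^5)/(1−r)
        = 9.815 × 0.5097 × (1 − 0.03440) / (1 − 0.5097) = 9.852 mg/L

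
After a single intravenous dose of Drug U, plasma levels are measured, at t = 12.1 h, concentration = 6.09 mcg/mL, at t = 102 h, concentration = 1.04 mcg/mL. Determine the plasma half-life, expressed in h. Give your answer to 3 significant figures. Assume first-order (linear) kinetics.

35.3 h

k = ln(C₁/C₂) / (t₂ − t₁) = ln(6.09/1.04) / (102 − 12.1)
  = 1.767 / 89.90 = 0.01966 h⁻¹
t½ = ln2 / k = 0.693147 / 0.01966 = 35.26 h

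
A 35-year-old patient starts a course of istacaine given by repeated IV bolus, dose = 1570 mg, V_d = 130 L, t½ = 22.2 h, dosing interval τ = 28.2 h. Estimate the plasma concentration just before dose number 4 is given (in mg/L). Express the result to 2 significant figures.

C₀ per dose = Dose / Vd = 1570 / 130 = 12.08 mg/L
k = ln2 / t½ = 0.693147 / 22.2 = 0.03122 h⁻¹
Fraction remaining after one interval: r = e^(−kτ) = e^(−0.03122 × 28.2) = 0.4146
Before dose 4, 3 doses have been given (aged 1τ, 2τ, 3τ).
C_trough = C₀ × (r + r² + … + r^3) = C₀ × r(1−r^3)/(1−r)
        = 12.08 × 0.4146 × (1 − 0.07127) / (1 − 0.4146) = 7.946 mg/L

7.9 mg/L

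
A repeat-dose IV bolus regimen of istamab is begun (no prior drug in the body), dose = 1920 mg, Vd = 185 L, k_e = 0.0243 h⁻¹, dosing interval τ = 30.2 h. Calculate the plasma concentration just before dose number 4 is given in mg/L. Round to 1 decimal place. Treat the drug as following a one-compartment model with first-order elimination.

8.5 mg/L

C₀ per dose = Dose / Vd = 1920 / 185 = 10.38 mg/L
Fraction remaining after one interval: r = e^(−kτ) = e^(−0.02430 × 30.2) = 0.4801
Before dose 4, 3 doses have been given (aged 1τ, 2τ, 3τ).
C_trough = C₀ × (r + r² + … + r^3) = C₀ × r(1−r^3)/(1−r)
        = 10.38 × 0.4801 × (1 − 0.1107) / (1 − 0.4801) = 8.524 mg/L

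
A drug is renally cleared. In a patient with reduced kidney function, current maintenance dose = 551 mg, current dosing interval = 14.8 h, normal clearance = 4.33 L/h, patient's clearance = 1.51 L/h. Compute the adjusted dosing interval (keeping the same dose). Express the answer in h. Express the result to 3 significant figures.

42.4 h

To keep the same average steady-state level, dosing rate must scale with clearance.
CL ratio = 1.51 / 4.33 = 0.3487
New interval (same dose) = 14.8 / 0.3487 = 42.44 h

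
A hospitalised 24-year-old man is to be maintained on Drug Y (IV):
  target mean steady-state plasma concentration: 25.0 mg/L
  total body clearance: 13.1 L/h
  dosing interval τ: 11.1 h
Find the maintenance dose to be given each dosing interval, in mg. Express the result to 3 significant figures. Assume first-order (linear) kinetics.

3640 mg

At steady state, Dose/τ = Css × CL.
Dose = Css × CL × τ = 25.0 × 13.10 × 11.1 = 3635 mg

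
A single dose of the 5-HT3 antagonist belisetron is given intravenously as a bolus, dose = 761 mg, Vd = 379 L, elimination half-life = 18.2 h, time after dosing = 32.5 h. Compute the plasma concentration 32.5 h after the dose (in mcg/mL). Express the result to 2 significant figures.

C₀ = Dose / Vd = 761.0 / 379 = 2.008 mg/L
k = ln2 / t½ = 0.693147 / 18.2 = 0.03809 h⁻¹
C = C₀ · e^(−k·t) = 2.008 × e^(−0.03809 × 32.5)
  = 2.008 × 0.2900 = 0.5823 mg/L
(0.5823 mg/L = 0.5823 mcg/mL)

0.58 mcg/mL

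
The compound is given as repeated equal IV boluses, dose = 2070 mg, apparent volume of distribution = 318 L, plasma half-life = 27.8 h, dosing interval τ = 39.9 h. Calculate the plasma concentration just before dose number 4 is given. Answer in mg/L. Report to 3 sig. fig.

C₀ per dose = Dose / Vd = 2070 / 318 = 6.509 mg/L
k = ln2 / t½ = 0.693147 / 27.8 = 0.02493 h⁻¹
Fraction remaining after one interval: r = e^(−kτ) = e^(−0.02493 × 39.9) = 0.3698
Before dose 4, 3 doses have been given (aged 1τ, 2τ, 3τ).
C_trough = C₀ × (r + r² + … + r^3) = C₀ × r(1−r^3)/(1−r)
        = 6.509 × 0.3698 × (1 − 0.05057) / (1 − 0.3698) = 3.626 mg/L

3.63 mg/L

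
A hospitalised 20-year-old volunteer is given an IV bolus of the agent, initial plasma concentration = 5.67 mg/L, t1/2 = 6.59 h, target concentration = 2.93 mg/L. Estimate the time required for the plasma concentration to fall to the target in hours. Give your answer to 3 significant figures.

k = ln2 / t½ = 0.693147 / 6.59 = 0.1052 h⁻¹
t = ln(C₀ / C) / k = ln(5.670 / 2.93) / 0.1052
  = ln(1.935) / 0.1052 = 0.6601 / 0.1052 = 6.275 h

6.28 h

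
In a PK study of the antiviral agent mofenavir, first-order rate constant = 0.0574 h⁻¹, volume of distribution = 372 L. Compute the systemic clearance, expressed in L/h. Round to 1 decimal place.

CL = k × Vd = 0.0574 × 372 = 21.35 L/h

21.4 L/h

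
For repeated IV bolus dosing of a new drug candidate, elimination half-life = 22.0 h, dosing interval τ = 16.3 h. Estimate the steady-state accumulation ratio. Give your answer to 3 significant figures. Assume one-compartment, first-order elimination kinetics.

2.49

k = ln2 / t½ = 0.693147 / 22.0 = 0.03151 h⁻¹
e^(−kτ) = e^(−0.03151 × 16.3) = 0.5983
Accumulation ratio R = 1 / (1 − e^(−kτ)) = 1 / (1 − 0.5983) = 2.489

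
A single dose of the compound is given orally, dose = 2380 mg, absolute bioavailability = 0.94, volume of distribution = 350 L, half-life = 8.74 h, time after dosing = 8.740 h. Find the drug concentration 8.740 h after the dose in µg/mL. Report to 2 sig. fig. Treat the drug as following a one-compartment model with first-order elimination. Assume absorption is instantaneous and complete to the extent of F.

Amount reaching circulation = F × Dose = 0.94 × 2380 = 2237 mg
C₀ = F·Dose / Vd = 2237 / 350 = 6.391 mg/L
k = ln2 / t½ = 0.693147 / 8.74 = 0.07931 h⁻¹
t / t½ = 8.740 / 8.74 = 1 half-lives
C = C₀ × (1/2)^1 = 6.391 × 0.5000 = 3.196 mg/L
(3.196 mg/L = 3.196 µg/mL)

3.2 µg/mL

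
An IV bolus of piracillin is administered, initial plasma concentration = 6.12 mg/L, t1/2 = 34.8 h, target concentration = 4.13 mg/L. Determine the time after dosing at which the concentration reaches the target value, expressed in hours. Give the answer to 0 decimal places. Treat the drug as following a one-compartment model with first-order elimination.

k = ln2 / t½ = 0.693147 / 34.8 = 0.01992 h⁻¹
t = ln(C₀ / C) / k = ln(6.120 / 4.13) / 0.01992
  = ln(1.482) / 0.01992 = 0.3934 / 0.01992 = 19.75 h

20 h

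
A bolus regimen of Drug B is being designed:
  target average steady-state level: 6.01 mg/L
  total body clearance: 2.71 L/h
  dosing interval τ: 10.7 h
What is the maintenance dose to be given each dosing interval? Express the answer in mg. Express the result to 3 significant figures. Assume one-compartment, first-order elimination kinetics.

174 mg

At steady state, Dose/τ = Css × CL.
Dose = Css × CL × τ = 6.01 × 2.710 × 10.7 = 174.3 mg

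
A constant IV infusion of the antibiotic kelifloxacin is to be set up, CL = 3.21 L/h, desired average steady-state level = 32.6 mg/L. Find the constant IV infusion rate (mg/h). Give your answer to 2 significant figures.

At steady state, infusion rate R₀ = Css × CL = 32.6 × 3.210 = 104.6 mg/h

100 mg/h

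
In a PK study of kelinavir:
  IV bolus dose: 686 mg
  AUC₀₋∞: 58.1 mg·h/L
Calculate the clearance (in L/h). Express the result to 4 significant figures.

11.81 L/h

CL = Dose / AUC = 686 / 58.1 = 11.81 L/h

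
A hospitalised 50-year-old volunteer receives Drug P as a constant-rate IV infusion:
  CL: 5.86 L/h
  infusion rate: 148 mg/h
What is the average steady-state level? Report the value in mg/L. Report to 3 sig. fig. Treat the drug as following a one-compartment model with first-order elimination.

At steady state Css = R₀ / CL = 148 / 5.860 = 25.26 mg/L

25.3 mg/L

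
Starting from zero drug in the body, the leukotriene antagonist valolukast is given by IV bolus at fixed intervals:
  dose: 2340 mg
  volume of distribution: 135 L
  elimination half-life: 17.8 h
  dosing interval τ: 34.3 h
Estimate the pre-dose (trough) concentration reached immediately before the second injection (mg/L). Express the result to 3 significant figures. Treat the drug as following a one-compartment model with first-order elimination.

4.56 mg/L

C₀ per dose = Dose / Vd = 2340 / 135 = 17.33 mg/L
k = ln2 / t½ = 0.693147 / 17.8 = 0.03894 h⁻¹
Fraction remaining after one interval: r = e^(−kτ) = e^(−0.03894 × 34.3) = 0.2630
Before dose 2, 1 dose has been given (aged 1τ).
C_trough = C₀ × r = 17.33 × 0.2630 = 4.558 mg/L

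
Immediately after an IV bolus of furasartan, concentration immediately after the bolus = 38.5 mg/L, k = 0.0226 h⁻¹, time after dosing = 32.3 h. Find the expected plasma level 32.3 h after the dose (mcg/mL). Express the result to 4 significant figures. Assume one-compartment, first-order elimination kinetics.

C = C₀ · e^(−k·t) = 38.50 × e^(−0.02260 × 32.3)
  = 38.50 × 0.4819 = 18.55 mg/L
(18.55 mg/L = 18.55 mcg/mL)

18.55 mcg/mL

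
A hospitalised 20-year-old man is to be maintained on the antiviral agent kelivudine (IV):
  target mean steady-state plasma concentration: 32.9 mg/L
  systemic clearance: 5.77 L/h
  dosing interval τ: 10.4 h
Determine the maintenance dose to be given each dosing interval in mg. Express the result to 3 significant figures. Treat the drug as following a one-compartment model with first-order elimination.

At steady state, Dose/τ = Css × CL.
Dose = Css × CL × τ = 32.9 × 5.770 × 10.4 = 1974 mg

1970 mg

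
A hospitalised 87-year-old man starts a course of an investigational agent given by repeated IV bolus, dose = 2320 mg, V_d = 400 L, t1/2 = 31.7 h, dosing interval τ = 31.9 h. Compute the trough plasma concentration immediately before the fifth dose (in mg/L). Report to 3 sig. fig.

C₀ per dose = Dose / Vd = 2320 / 400 = 5.800 mg/L
k = ln2 / t½ = 0.693147 / 31.7 = 0.02187 h⁻¹
Fraction remaining after one interval: r = e^(−kτ) = e^(−0.02187 × 31.9) = 0.4978
Before dose 5, 4 doses have been given (aged 1τ, 2τ, 3τ, 4τ).
C_trough = C₀ × (r + r² + … + r^4) = C₀ × r(1−r^4)/(1−r)
        = 5.800 × 0.4978 × (1 − 0.06141) / (1 − 0.4978) = 5.396 mg/L

5.40 mg/L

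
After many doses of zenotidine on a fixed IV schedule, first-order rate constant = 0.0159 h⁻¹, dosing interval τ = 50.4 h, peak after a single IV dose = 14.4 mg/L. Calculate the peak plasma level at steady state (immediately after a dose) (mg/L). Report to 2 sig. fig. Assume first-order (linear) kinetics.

e^(−kτ) = e^(−0.01590 × 50.4) = 0.4487
Accumulation ratio R = 1 / (1 − e^(−kτ)) = 1 / (1 − 0.4487) = 1.814
Steady-state peak = C₀ × R = 14.4 × 1.814 = 26.12 mg/L

26 mg/L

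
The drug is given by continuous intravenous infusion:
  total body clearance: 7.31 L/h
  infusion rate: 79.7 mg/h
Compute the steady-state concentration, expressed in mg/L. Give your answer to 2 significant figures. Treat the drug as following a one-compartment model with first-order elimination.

At steady state Css = R₀ / CL = 79.7 / 7.310 = 10.90 mg/L

11 mg/L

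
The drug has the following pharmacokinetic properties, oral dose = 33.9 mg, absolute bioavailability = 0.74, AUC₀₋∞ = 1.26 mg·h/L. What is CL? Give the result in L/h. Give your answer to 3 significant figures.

CL = F·Dose / AUC = 0.74 × 33.9 / 1.26 = 19.91 L/h

19.9 L/h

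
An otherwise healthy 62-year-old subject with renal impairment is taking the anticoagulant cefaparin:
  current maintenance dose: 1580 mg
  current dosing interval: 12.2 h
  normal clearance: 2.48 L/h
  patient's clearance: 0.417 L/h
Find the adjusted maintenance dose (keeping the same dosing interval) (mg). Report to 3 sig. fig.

266 mg

To keep the same average steady-state level, dosing rate must scale with clearance.
CL ratio = 0.417 / 2.48 = 0.1681
New dose (same interval) = 1580 × 0.1681 = 265.6 mg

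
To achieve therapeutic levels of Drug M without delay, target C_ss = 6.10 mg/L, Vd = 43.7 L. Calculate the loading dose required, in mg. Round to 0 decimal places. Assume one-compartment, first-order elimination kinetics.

LD = Css × Vd = 6.10 × 43.7 = 266.6 mg

267 mg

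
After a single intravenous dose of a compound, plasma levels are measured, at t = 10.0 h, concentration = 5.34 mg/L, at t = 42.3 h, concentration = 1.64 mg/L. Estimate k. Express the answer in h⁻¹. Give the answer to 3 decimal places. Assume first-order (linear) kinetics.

k = ln(C₁/C₂) / (t₂ − t₁) = ln(5.34/1.64) / (42.3 − 10.0)
  = 1.181 / 32.30 = 0.03656 h⁻¹

0.037 h⁻¹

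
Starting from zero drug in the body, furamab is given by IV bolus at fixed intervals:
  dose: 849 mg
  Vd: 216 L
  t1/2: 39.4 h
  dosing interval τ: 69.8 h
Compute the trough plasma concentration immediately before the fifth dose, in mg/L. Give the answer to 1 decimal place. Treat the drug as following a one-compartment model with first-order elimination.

1.6 mg/L

C₀ per dose = Dose / Vd = 849 / 216 = 3.931 mg/L
k = ln2 / t½ = 0.693147 / 39.4 = 0.01759 h⁻¹
Fraction remaining after one interval: r = e^(−kτ) = e^(−0.01759 × 69.8) = 0.2929
Before dose 5, 4 doses have been given (aged 1τ, 2τ, 3τ, 4τ).
C_trough = C₀ × (r + r² + … + r^4) = C₀ × r(1−r^4)/(1−r)
        = 3.931 × 0.2929 × (1 − 0.007360) / (1 − 0.2929) = 1.616 mg/L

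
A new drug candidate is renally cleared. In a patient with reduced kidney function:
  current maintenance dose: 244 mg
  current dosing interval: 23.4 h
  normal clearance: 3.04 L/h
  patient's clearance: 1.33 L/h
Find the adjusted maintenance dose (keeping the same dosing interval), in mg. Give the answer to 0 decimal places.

To keep the same average steady-state level, dosing rate must scale with clearance.
CL ratio = 1.33 / 3.04 = 0.4375
New dose (same interval) = 244 × 0.4375 = 106.8 mg

107 mg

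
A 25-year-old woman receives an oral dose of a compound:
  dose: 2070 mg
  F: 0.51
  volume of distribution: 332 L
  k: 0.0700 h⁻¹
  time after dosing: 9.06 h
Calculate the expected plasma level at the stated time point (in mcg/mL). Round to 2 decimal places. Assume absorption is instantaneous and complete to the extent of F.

Amount reaching circulation = F × Dose = 0.51 × 2070 = 1056 mg
C₀ = F·Dose / Vd = 1056 / 332 = 3.181 mg/L
C = C₀ · e^(−k·t) = 3.181 × e^(−0.07000 × 9.06)
  = 3.181 × 0.5304 = 1.687 mg/L
(1.687 mg/L = 1.687 mcg/mL)

1.69 mcg/mL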